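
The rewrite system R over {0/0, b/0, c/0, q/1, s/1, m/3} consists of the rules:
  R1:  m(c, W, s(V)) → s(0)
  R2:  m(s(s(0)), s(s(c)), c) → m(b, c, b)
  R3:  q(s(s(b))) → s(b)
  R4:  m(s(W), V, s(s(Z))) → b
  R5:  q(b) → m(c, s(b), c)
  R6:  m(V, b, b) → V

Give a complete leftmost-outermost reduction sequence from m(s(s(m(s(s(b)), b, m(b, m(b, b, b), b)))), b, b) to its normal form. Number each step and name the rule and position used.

s(s(s(s(b))))

1. m(s(s(m(s(s(b)), b, m(b, m(b, b, b), b)))), b, b)  →  s(s(m(s(s(b)), b, m(b, m(b, b, b), b))))   [R6 at ε]
2. s(s(m(s(s(b)), b, m(b, m(b, b, b), b))))  →  s(s(m(s(s(b)), b, m(b, b, b))))   [R6 at 1.1.3.2]
3. s(s(m(s(s(b)), b, m(b, b, b))))  →  s(s(m(s(s(b)), b, b)))   [R6 at 1.1.3]
4. s(s(m(s(s(b)), b, b)))  →  s(s(s(s(b))))   [R6 at 1.1]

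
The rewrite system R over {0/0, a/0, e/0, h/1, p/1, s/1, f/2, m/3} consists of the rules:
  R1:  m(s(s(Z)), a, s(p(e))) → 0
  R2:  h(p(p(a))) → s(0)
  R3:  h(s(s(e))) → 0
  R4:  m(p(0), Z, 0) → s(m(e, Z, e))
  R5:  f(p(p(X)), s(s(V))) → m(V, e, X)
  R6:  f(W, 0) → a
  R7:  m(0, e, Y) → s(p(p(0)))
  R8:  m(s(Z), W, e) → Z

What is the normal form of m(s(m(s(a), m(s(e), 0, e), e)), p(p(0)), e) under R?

a

1. m(s(m(s(a), m(s(e), 0, e), e)), p(p(0)), e)  →  m(s(a), m(s(e), 0, e), e)   [R8 at ε]
2. m(s(a), m(s(e), 0, e), e)  →  a   [R8 at ε]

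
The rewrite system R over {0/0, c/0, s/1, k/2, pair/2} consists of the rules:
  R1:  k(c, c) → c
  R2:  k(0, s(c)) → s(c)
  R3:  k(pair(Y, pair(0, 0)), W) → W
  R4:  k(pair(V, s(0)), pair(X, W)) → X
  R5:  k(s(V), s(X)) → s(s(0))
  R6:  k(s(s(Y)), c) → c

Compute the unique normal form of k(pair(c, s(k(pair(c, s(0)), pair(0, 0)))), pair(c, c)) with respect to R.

c

1. k(pair(c, s(k(pair(c, s(0)), pair(0, 0)))), pair(c, c))  →  k(pair(c, s(0)), pair(c, c))   [R4 at 1.2.1]
2. k(pair(c, s(0)), pair(c, c))  →  c   [R4 at ε]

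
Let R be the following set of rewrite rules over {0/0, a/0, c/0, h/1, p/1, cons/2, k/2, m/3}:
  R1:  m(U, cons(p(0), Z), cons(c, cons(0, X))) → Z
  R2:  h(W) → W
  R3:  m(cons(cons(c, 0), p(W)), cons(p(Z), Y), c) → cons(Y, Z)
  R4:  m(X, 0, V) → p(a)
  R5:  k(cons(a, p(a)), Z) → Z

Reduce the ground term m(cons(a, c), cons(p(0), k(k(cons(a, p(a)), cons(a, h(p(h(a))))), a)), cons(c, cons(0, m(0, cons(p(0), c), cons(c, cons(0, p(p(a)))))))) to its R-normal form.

1. m(cons(a, c), cons(p(0), k(k(cons(a, p(a)), cons(a, h(p(h(a))))), a)), cons(c, cons(0, m(0, cons(p(0), c), cons(c, cons(0, p(p(a))))))))  →  k(k(cons(a, p(a)), cons(a, h(p(h(a))))), a)   [R1 at ε]
2. k(k(cons(a, p(a)), cons(a, h(p(h(a))))), a)  →  k(cons(a, h(p(h(a)))), a)   [R5 at 1]
3. k(cons(a, h(p(h(a)))), a)  →  k(cons(a, p(h(a))), a)   [R2 at 1.2]
4. k(cons(a, p(h(a))), a)  →  k(cons(a, p(a)), a)   [R2 at 1.2.1]
5. k(cons(a, p(a)), a)  →  a   [R5 at ε]

a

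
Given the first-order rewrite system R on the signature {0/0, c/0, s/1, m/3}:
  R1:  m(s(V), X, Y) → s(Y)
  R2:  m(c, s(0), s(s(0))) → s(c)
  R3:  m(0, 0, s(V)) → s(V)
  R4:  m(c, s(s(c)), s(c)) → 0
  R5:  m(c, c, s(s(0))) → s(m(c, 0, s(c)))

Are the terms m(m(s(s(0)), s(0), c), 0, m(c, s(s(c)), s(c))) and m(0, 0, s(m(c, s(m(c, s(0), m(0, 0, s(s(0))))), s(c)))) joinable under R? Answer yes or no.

yes — NF(t₁) = s(0), NF(t₂) = s(0)

Reduce t₁ = m(m(s(s(0)), s(0), c), 0, m(c, s(s(c)), s(c))):
1. m(m(s(s(0)), s(0), c), 0, m(c, s(s(c)), s(c)))  →  m(s(c), 0, m(c, s(s(c)), s(c)))   [R1 at 1]
2. m(s(c), 0, m(c, s(s(c)), s(c)))  →  s(m(c, s(s(c)), s(c)))   [R1 at ε]
3. s(m(c, s(s(c)), s(c)))  →  s(0)   [R4 at 1]

Reduce t₂ = m(0, 0, s(m(c, s(m(c, s(0), m(0, 0, s(s(0))))), s(c)))):
1. m(0, 0, s(m(c, s(m(c, s(0), m(0, 0, s(s(0))))), s(c))))  →  s(m(c, s(m(c, s(0), m(0, 0, s(s(0))))), s(c)))   [R3 at ε]
2. s(m(c, s(m(c, s(0), m(0, 0, s(s(0))))), s(c)))  →  s(m(c, s(m(c, s(0), s(s(0)))), s(c)))   [R3 at 1.2.1.3]
3. s(m(c, s(m(c, s(0), s(s(0)))), s(c)))  →  s(m(c, s(s(c)), s(c)))   [R2 at 1.2.1]
4. s(m(c, s(s(c)), s(c)))  →  s(0)   [R4 at 1]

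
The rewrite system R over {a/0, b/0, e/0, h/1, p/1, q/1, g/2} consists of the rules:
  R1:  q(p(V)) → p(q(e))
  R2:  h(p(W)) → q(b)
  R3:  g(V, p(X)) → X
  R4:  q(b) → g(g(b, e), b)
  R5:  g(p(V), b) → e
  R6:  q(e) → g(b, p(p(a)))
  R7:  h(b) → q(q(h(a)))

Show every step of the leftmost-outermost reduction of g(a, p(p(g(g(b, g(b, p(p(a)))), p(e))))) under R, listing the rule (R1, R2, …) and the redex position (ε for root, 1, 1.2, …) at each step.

1. g(a, p(p(g(g(b, g(b, p(p(a)))), p(e)))))  →  p(g(g(b, g(b, p(p(a)))), p(e)))   [R3 at ε]
2. p(g(g(b, g(b, p(p(a)))), p(e)))  →  p(e)   [R3 at 1]

p(e)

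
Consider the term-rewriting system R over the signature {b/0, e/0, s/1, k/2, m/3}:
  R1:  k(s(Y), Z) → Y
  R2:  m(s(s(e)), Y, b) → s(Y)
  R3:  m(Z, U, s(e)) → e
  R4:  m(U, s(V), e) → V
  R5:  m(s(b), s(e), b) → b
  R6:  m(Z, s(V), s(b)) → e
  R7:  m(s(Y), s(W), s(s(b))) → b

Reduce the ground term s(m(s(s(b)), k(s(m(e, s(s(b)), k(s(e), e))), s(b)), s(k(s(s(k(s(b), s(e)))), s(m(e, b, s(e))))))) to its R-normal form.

1. s(m(s(s(b)), k(s(m(e, s(s(b)), k(s(e), e))), s(b)), s(k(s(s(k(s(b), s(e)))), s(m(e, b, s(e)))))))  →  s(m(s(s(b)), m(e, s(s(b)), k(s(e), e)), s(k(s(s(k(s(b), s(e)))), s(m(e, b, s(e)))))))   [R1 at 1.2]
2. s(m(s(s(b)), m(e, s(s(b)), k(s(e), e)), s(k(s(s(k(s(b), s(e)))), s(m(e, b, s(e)))))))  →  s(m(s(s(b)), m(e, s(s(b)), e), s(k(s(s(k(s(b), s(e)))), s(m(e, b, s(e)))))))   [R1 at 1.2.3]
3. s(m(s(s(b)), m(e, s(s(b)), e), s(k(s(s(k(s(b), s(e)))), s(m(e, b, s(e)))))))  →  s(m(s(s(b)), s(b), s(k(s(s(k(s(b), s(e)))), s(m(e, b, s(e)))))))   [R4 at 1.2]
4. s(m(s(s(b)), s(b), s(k(s(s(k(s(b), s(e)))), s(m(e, b, s(e)))))))  →  s(m(s(s(b)), s(b), s(s(k(s(b), s(e))))))   [R1 at 1.3.1]
5. s(m(s(s(b)), s(b), s(s(k(s(b), s(e))))))  →  s(m(s(s(b)), s(b), s(s(b))))   [R1 at 1.3.1.1]
6. s(m(s(s(b)), s(b), s(s(b))))  →  s(b)   [R7 at 1]

s(b)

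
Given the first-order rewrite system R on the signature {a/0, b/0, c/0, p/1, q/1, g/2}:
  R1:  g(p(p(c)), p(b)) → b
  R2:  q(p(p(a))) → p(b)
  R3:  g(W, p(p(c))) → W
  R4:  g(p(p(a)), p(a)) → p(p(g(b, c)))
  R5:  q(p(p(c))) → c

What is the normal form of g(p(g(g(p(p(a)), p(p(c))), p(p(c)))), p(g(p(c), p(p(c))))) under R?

1. g(p(g(g(p(p(a)), p(p(c))), p(p(c)))), p(g(p(c), p(p(c)))))  →  g(p(g(p(p(a)), p(p(c)))), p(g(p(c), p(p(c)))))   [R3 at 1.1]
2. g(p(g(p(p(a)), p(p(c)))), p(g(p(c), p(p(c)))))  →  g(p(p(p(a))), p(g(p(c), p(p(c)))))   [R3 at 1.1]
3. g(p(p(p(a))), p(g(p(c), p(p(c)))))  →  g(p(p(p(a))), p(p(c)))   [R3 at 2.1]
4. g(p(p(p(a))), p(p(c)))  →  p(p(p(a)))   [R3 at ε]

p(p(p(a)))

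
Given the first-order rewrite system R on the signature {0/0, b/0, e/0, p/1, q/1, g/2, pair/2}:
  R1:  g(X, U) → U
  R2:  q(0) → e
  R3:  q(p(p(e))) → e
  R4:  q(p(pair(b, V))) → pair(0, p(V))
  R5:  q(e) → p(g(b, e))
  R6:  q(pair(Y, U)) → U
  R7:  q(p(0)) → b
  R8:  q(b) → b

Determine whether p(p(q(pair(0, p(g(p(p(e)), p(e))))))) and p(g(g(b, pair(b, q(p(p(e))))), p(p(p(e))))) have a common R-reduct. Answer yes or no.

Reduce t₁ = p(p(q(pair(0, p(g(p(p(e)), p(e))))))):
1. p(p(q(pair(0, p(g(p(p(e)), p(e)))))))  →  p(p(p(g(p(p(e)), p(e)))))   [R6 at 1.1]
2. p(p(p(g(p(p(e)), p(e)))))  →  p(p(p(p(e))))   [R1 at 1.1.1]

Reduce t₂ = p(g(g(b, pair(b, q(p(p(e))))), p(p(p(e))))):
1. p(g(g(b, pair(b, q(p(p(e))))), p(p(p(e)))))  →  p(p(p(p(e))))   [R1 at 1]

yes — NF(t₁) = p(p(p(p(e)))), NF(t₂) = p(p(p(p(e))))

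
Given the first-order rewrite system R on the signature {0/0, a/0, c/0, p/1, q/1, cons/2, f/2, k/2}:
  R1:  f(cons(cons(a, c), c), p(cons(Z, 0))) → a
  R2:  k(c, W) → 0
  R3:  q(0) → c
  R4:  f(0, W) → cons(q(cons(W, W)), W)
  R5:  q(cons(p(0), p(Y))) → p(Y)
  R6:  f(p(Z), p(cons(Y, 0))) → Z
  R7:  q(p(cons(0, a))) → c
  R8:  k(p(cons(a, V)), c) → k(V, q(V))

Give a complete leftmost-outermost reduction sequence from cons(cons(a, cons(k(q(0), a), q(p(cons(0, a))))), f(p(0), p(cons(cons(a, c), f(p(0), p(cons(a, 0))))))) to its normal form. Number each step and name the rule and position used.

1. cons(cons(a, cons(k(q(0), a), q(p(cons(0, a))))), f(p(0), p(cons(cons(a, c), f(p(0), p(cons(a, 0)))))))  →  cons(cons(a, cons(k(c, a), q(p(cons(0, a))))), f(p(0), p(cons(cons(a, c), f(p(0), p(cons(a, 0)))))))   [R3 at 1.2.1.1]
2. cons(cons(a, cons(k(c, a), q(p(cons(0, a))))), f(p(0), p(cons(cons(a, c), f(p(0), p(cons(a, 0)))))))  →  cons(cons(a, cons(0, q(p(cons(0, a))))), f(p(0), p(cons(cons(a, c), f(p(0), p(cons(a, 0)))))))   [R2 at 1.2.1]
3. cons(cons(a, cons(0, q(p(cons(0, a))))), f(p(0), p(cons(cons(a, c), f(p(0), p(cons(a, 0)))))))  →  cons(cons(a, cons(0, c)), f(p(0), p(cons(cons(a, c), f(p(0), p(cons(a, 0)))))))   [R7 at 1.2.2]
4. cons(cons(a, cons(0, c)), f(p(0), p(cons(cons(a, c), f(p(0), p(cons(a, 0)))))))  →  cons(cons(a, cons(0, c)), f(p(0), p(cons(cons(a, c), 0))))   [R6 at 2.2.1.2]
5. cons(cons(a, cons(0, c)), f(p(0), p(cons(cons(a, c), 0))))  →  cons(cons(a, cons(0, c)), 0)   [R6 at 2]

cons(cons(a, cons(0, c)), 0)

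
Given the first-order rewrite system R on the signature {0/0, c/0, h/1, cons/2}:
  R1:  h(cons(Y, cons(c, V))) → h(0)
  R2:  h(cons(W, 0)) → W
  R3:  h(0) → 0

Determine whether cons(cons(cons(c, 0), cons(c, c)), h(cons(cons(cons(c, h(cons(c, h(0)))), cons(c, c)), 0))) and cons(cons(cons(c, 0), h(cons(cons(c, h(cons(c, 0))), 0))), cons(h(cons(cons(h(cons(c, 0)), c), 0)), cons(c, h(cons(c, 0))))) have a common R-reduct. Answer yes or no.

Reduce t₁ = cons(cons(cons(c, 0), cons(c, c)), h(cons(cons(cons(c, h(cons(c, h(0)))), cons(c, c)), 0))):
1. cons(cons(cons(c, 0), cons(c, c)), h(cons(cons(cons(c, h(cons(c, h(0)))), cons(c, c)), 0)))  →  cons(cons(cons(c, 0), cons(c, c)), cons(cons(c, h(cons(c, h(0)))), cons(c, c)))   [R2 at 2]
2. cons(cons(cons(c, 0), cons(c, c)), cons(cons(c, h(cons(c, h(0)))), cons(c, c)))  →  cons(cons(cons(c, 0), cons(c, c)), cons(cons(c, h(cons(c, 0))), cons(c, c)))   [R3 at 2.1.2.1.2]
3. cons(cons(cons(c, 0), cons(c, c)), cons(cons(c, h(cons(c, 0))), cons(c, c)))  →  cons(cons(cons(c, 0), cons(c, c)), cons(cons(c, c), cons(c, c)))   [R2 at 2.1.2]

Reduce t₂ = cons(cons(cons(c, 0), h(cons(cons(c, h(cons(c, 0))), 0))), cons(h(cons(cons(h(cons(c, 0)), c), 0)), cons(c, h(cons(c, 0))))):
1. cons(cons(cons(c, 0), h(cons(cons(c, h(cons(c, 0))), 0))), cons(h(cons(cons(h(cons(c, 0)), c), 0)), cons(c, h(cons(c, 0)))))  →  cons(cons(cons(c, 0), cons(c, h(cons(c, 0)))), cons(h(cons(cons(h(cons(c, 0)), c), 0)), cons(c, h(cons(c, 0)))))   [R2 at 1.2]
2. cons(cons(cons(c, 0), cons(c, h(cons(c, 0)))), cons(h(cons(cons(h(cons(c, 0)), c), 0)), cons(c, h(cons(c, 0)))))  →  cons(cons(cons(c, 0), cons(c, c)), cons(h(cons(cons(h(cons(c, 0)), c), 0)), cons(c, h(cons(c, 0)))))   [R2 at 1.2.2]
3. cons(cons(cons(c, 0), cons(c, c)), cons(h(cons(cons(h(cons(c, 0)), c), 0)), cons(c, h(cons(c, 0)))))  →  cons(cons(cons(c, 0), cons(c, c)), cons(cons(h(cons(c, 0)), c), cons(c, h(cons(c, 0)))))   [R2 at 2.1]
4. cons(cons(cons(c, 0), cons(c, c)), cons(cons(h(cons(c, 0)), c), cons(c, h(cons(c, 0)))))  →  cons(cons(cons(c, 0), cons(c, c)), cons(cons(c, c), cons(c, h(cons(c, 0)))))   [R2 at 2.1.1]
5. cons(cons(cons(c, 0), cons(c, c)), cons(cons(c, c), cons(c, h(cons(c, 0)))))  →  cons(cons(cons(c, 0), cons(c, c)), cons(cons(c, c), cons(c, c)))   [R2 at 2.2.2]

yes — NF(t₁) = cons(cons(cons(c, 0), cons(c, c)), cons(cons(c, c), cons(c, c))), NF(t₂) = cons(cons(cons(c, 0), cons(c, c)), cons(cons(c, c), cons(c, c)))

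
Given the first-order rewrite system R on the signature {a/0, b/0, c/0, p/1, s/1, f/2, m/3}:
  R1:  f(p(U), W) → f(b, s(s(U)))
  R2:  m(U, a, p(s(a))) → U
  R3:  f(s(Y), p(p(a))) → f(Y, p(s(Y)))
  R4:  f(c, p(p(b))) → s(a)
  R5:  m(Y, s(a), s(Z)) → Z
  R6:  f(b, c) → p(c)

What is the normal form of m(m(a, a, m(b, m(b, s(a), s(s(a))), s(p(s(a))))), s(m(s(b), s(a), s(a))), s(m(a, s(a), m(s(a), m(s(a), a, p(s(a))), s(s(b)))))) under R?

b

1. m(m(a, a, m(b, m(b, s(a), s(s(a))), s(p(s(a))))), s(m(s(b), s(a), s(a))), s(m(a, s(a), m(s(a), m(s(a), a, p(s(a))), s(s(b))))))  →  m(m(a, a, m(b, s(a), s(p(s(a))))), s(m(s(b), s(a), s(a))), s(m(a, s(a), m(s(a), m(s(a), a, p(s(a))), s(s(b))))))   [R5 at 1.3.2]
2. m(m(a, a, m(b, s(a), s(p(s(a))))), s(m(s(b), s(a), s(a))), s(m(a, s(a), m(s(a), m(s(a), a, p(s(a))), s(s(b))))))  →  m(m(a, a, p(s(a))), s(m(s(b), s(a), s(a))), s(m(a, s(a), m(s(a), m(s(a), a, p(s(a))), s(s(b))))))   [R5 at 1.3]
3. m(m(a, a, p(s(a))), s(m(s(b), s(a), s(a))), s(m(a, s(a), m(s(a), m(s(a), a, p(s(a))), s(s(b))))))  →  m(a, s(m(s(b), s(a), s(a))), s(m(a, s(a), m(s(a), m(s(a), a, p(s(a))), s(s(b))))))   [R2 at 1]
4. m(a, s(m(s(b), s(a), s(a))), s(m(a, s(a), m(s(a), m(s(a), a, p(s(a))), s(s(b))))))  →  m(a, s(a), s(m(a, s(a), m(s(a), m(s(a), a, p(s(a))), s(s(b))))))   [R5 at 2.1]
5. m(a, s(a), s(m(a, s(a), m(s(a), m(s(a), a, p(s(a))), s(s(b))))))  →  m(a, s(a), m(s(a), m(s(a), a, p(s(a))), s(s(b))))   [R5 at ε]
6. m(a, s(a), m(s(a), m(s(a), a, p(s(a))), s(s(b))))  →  m(a, s(a), m(s(a), s(a), s(s(b))))   [R2 at 3.2]
7. m(a, s(a), m(s(a), s(a), s(s(b))))  →  m(a, s(a), s(b))   [R5 at 3]
8. m(a, s(a), s(b))  →  b   [R5 at ε]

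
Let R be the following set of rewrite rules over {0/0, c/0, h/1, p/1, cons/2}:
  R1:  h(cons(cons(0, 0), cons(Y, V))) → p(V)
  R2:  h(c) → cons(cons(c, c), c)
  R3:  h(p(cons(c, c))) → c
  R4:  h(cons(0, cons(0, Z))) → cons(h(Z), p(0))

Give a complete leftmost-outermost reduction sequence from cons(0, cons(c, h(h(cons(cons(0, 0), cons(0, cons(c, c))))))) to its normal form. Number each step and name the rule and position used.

cons(0, cons(c, c))

1. cons(0, cons(c, h(h(cons(cons(0, 0), cons(0, cons(c, c)))))))  →  cons(0, cons(c, h(p(cons(c, c)))))   [R1 at 2.2.1]
2. cons(0, cons(c, h(p(cons(c, c)))))  →  cons(0, cons(c, c))   [R3 at 2.2]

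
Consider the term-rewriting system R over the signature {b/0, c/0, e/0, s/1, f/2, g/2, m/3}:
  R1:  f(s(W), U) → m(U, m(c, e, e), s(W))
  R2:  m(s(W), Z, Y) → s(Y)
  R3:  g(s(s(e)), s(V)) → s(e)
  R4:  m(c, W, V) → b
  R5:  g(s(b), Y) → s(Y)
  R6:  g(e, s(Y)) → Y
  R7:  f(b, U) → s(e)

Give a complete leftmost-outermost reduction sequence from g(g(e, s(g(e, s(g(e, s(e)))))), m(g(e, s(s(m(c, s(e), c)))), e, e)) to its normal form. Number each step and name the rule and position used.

e

1. g(g(e, s(g(e, s(g(e, s(e)))))), m(g(e, s(s(m(c, s(e), c)))), e, e))  →  g(g(e, s(g(e, s(e)))), m(g(e, s(s(m(c, s(e), c)))), e, e))   [R6 at 1]
2. g(g(e, s(g(e, s(e)))), m(g(e, s(s(m(c, s(e), c)))), e, e))  →  g(g(e, s(e)), m(g(e, s(s(m(c, s(e), c)))), e, e))   [R6 at 1]
3. g(g(e, s(e)), m(g(e, s(s(m(c, s(e), c)))), e, e))  →  g(e, m(g(e, s(s(m(c, s(e), c)))), e, e))   [R6 at 1]
4. g(e, m(g(e, s(s(m(c, s(e), c)))), e, e))  →  g(e, m(s(m(c, s(e), c)), e, e))   [R6 at 2.1]
5. g(e, m(s(m(c, s(e), c)), e, e))  →  g(e, s(e))   [R2 at 2]
6. g(e, s(e))  →  e   [R6 at ε]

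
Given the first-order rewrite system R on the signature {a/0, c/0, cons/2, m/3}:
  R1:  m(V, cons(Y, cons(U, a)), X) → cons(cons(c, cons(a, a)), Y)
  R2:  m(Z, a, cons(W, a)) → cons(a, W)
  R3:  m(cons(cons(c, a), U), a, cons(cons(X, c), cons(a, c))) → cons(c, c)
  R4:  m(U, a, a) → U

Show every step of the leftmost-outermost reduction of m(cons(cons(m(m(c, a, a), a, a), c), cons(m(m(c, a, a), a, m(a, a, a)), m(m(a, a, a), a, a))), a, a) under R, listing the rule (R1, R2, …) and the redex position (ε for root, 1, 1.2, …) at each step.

cons(cons(c, c), cons(c, a))

1. m(cons(cons(m(m(c, a, a), a, a), c), cons(m(m(c, a, a), a, m(a, a, a)), m(m(a, a, a), a, a))), a, a)  →  cons(cons(m(m(c, a, a), a, a), c), cons(m(m(c, a, a), a, m(a, a, a)), m(m(a, a, a), a, a)))   [R4 at ε]
2. cons(cons(m(m(c, a, a), a, a), c), cons(m(m(c, a, a), a, m(a, a, a)), m(m(a, a, a), a, a)))  →  cons(cons(m(c, a, a), c), cons(m(m(c, a, a), a, m(a, a, a)), m(m(a, a, a), a, a)))   [R4 at 1.1]
3. cons(cons(m(c, a, a), c), cons(m(m(c, a, a), a, m(a, a, a)), m(m(a, a, a), a, a)))  →  cons(cons(c, c), cons(m(m(c, a, a), a, m(a, a, a)), m(m(a, a, a), a, a)))   [R4 at 1.1]
4. cons(cons(c, c), cons(m(m(c, a, a), a, m(a, a, a)), m(m(a, a, a), a, a)))  →  cons(cons(c, c), cons(m(c, a, m(a, a, a)), m(m(a, a, a), a, a)))   [R4 at 2.1.1]
5. cons(cons(c, c), cons(m(c, a, m(a, a, a)), m(m(a, a, a), a, a)))  →  cons(cons(c, c), cons(m(c, a, a), m(m(a, a, a), a, a)))   [R4 at 2.1.3]
6. cons(cons(c, c), cons(m(c, a, a), m(m(a, a, a), a, a)))  →  cons(cons(c, c), cons(c, m(m(a, a, a), a, a)))   [R4 at 2.1]
7. cons(cons(c, c), cons(c, m(m(a, a, a), a, a)))  →  cons(cons(c, c), cons(c, m(a, a, a)))   [R4 at 2.2]
8. cons(cons(c, c), cons(c, m(a, a, a)))  →  cons(cons(c, c), cons(c, a))   [R4 at 2.2]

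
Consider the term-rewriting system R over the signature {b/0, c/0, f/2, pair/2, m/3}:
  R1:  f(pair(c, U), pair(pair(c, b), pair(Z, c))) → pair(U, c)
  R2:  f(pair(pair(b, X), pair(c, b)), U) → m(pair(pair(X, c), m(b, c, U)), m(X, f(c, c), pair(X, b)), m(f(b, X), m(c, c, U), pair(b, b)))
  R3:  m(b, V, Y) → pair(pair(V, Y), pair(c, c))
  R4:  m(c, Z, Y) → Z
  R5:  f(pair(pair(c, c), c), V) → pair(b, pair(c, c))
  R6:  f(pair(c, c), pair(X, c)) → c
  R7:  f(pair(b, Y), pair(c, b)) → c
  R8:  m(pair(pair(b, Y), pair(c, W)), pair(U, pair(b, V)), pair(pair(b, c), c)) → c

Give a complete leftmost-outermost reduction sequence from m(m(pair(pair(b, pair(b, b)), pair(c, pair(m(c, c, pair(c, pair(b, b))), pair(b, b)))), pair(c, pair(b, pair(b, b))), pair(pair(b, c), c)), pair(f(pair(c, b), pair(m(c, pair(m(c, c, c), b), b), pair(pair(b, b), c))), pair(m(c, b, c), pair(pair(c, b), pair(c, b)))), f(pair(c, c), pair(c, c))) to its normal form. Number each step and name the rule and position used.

pair(pair(b, c), pair(b, pair(pair(c, b), pair(c, b))))

1. m(m(pair(pair(b, pair(b, b)), pair(c, pair(m(c, c, pair(c, pair(b, b))), pair(b, b)))), pair(c, pair(b, pair(b, b))), pair(pair(b, c), c)), pair(f(pair(c, b), pair(m(c, pair(m(c, c, c), b), b), pair(pair(b, b), c))), pair(m(c, b, c), pair(pair(c, b), pair(c, b)))), f(pair(c, c), pair(c, c)))  →  m(c, pair(f(pair(c, b), pair(m(c, pair(m(c, c, c), b), b), pair(pair(b, b), c))), pair(m(c, b, c), pair(pair(c, b), pair(c, b)))), f(pair(c, c), pair(c, c)))   [R8 at 1]
2. m(c, pair(f(pair(c, b), pair(m(c, pair(m(c, c, c), b), b), pair(pair(b, b), c))), pair(m(c, b, c), pair(pair(c, b), pair(c, b)))), f(pair(c, c), pair(c, c)))  →  pair(f(pair(c, b), pair(m(c, pair(m(c, c, c), b), b), pair(pair(b, b), c))), pair(m(c, b, c), pair(pair(c, b), pair(c, b))))   [R4 at ε]
3. pair(f(pair(c, b), pair(m(c, pair(m(c, c, c), b), b), pair(pair(b, b), c))), pair(m(c, b, c), pair(pair(c, b), pair(c, b))))  →  pair(f(pair(c, b), pair(pair(m(c, c, c), b), pair(pair(b, b), c))), pair(m(c, b, c), pair(pair(c, b), pair(c, b))))   [R4 at 1.2.1]
4. pair(f(pair(c, b), pair(pair(m(c, c, c), b), pair(pair(b, b), c))), pair(m(c, b, c), pair(pair(c, b), pair(c, b))))  →  pair(f(pair(c, b), pair(pair(c, b), pair(pair(b, b), c))), pair(m(c, b, c), pair(pair(c, b), pair(c, b))))   [R4 at 1.2.1.1]
5. pair(f(pair(c, b), pair(pair(c, b), pair(pair(b, b), c))), pair(m(c, b, c), pair(pair(c, b), pair(c, b))))  →  pair(pair(b, c), pair(m(c, b, c), pair(pair(c, b), pair(c, b))))   [R1 at 1]
6. pair(pair(b, c), pair(m(c, b, c), pair(pair(c, b), pair(c, b))))  →  pair(pair(b, c), pair(b, pair(pair(c, b), pair(c, b))))   [R4 at 2.1]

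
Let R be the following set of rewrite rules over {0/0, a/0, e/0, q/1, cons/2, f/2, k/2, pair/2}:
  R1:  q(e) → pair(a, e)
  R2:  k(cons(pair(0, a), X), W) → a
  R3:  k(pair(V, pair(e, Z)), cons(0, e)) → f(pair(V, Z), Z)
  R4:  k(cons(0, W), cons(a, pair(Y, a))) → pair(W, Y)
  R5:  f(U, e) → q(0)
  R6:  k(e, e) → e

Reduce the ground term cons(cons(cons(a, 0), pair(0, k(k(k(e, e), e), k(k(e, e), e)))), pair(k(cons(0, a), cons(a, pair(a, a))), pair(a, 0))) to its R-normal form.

1. cons(cons(cons(a, 0), pair(0, k(k(k(e, e), e), k(k(e, e), e)))), pair(k(cons(0, a), cons(a, pair(a, a))), pair(a, 0)))  →  cons(cons(cons(a, 0), pair(0, k(k(e, e), k(k(e, e), e)))), pair(k(cons(0, a), cons(a, pair(a, a))), pair(a, 0)))   [R6 at 1.2.2.1.1]
2. cons(cons(cons(a, 0), pair(0, k(k(e, e), k(k(e, e), e)))), pair(k(cons(0, a), cons(a, pair(a, a))), pair(a, 0)))  →  cons(cons(cons(a, 0), pair(0, k(e, k(k(e, e), e)))), pair(k(cons(0, a), cons(a, pair(a, a))), pair(a, 0)))   [R6 at 1.2.2.1]
3. cons(cons(cons(a, 0), pair(0, k(e, k(k(e, e), e)))), pair(k(cons(0, a), cons(a, pair(a, a))), pair(a, 0)))  →  cons(cons(cons(a, 0), pair(0, k(e, k(e, e)))), pair(k(cons(0, a), cons(a, pair(a, a))), pair(a, 0)))   [R6 at 1.2.2.2.1]
4. cons(cons(cons(a, 0), pair(0, k(e, k(e, e)))), pair(k(cons(0, a), cons(a, pair(a, a))), pair(a, 0)))  →  cons(cons(cons(a, 0), pair(0, k(e, e))), pair(k(cons(0, a), cons(a, pair(a, a))), pair(a, 0)))   [R6 at 1.2.2.2]
5. cons(cons(cons(a, 0), pair(0, k(e, e))), pair(k(cons(0, a), cons(a, pair(a, a))), pair(a, 0)))  →  cons(cons(cons(a, 0), pair(0, e)), pair(k(cons(0, a), cons(a, pair(a, a))), pair(a, 0)))   [R6 at 1.2.2]
6. cons(cons(cons(a, 0), pair(0, e)), pair(k(cons(0, a), cons(a, pair(a, a))), pair(a, 0)))  →  cons(cons(cons(a, 0), pair(0, e)), pair(pair(a, a), pair(a, 0)))   [R4 at 2.1]

cons(cons(cons(a, 0), pair(0, e)), pair(pair(a, a), pair(a, 0)))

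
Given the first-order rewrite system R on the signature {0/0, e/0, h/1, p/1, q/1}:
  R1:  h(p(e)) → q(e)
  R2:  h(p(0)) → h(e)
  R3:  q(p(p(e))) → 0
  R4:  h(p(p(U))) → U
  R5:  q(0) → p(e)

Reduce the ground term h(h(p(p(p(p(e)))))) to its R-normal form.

1. h(h(p(p(p(p(e))))))  →  h(p(p(e)))   [R4 at 1]
2. h(p(p(e)))  →  e   [R4 at ε]

e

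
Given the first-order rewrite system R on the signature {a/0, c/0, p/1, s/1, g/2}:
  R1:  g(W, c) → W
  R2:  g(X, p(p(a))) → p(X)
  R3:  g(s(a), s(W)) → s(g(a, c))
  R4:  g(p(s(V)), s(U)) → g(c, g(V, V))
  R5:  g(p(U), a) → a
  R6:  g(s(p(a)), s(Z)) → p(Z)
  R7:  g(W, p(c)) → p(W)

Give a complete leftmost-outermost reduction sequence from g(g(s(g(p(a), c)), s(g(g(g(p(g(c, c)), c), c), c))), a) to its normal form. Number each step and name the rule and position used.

1. g(g(s(g(p(a), c)), s(g(g(g(p(g(c, c)), c), c), c))), a)  →  g(g(s(p(a)), s(g(g(g(p(g(c, c)), c), c), c))), a)   [R1 at 1.1.1]
2. g(g(s(p(a)), s(g(g(g(p(g(c, c)), c), c), c))), a)  →  g(p(g(g(g(p(g(c, c)), c), c), c)), a)   [R6 at 1]
3. g(p(g(g(g(p(g(c, c)), c), c), c)), a)  →  a   [R5 at ε]

a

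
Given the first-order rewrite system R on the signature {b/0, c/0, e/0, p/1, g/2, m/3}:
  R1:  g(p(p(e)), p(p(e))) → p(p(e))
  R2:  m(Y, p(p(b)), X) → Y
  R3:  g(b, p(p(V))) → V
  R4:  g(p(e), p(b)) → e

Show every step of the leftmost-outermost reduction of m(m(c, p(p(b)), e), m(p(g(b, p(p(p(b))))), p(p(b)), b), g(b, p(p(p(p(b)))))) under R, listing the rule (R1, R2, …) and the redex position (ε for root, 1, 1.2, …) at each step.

c

1. m(m(c, p(p(b)), e), m(p(g(b, p(p(p(b))))), p(p(b)), b), g(b, p(p(p(p(b))))))  →  m(c, m(p(g(b, p(p(p(b))))), p(p(b)), b), g(b, p(p(p(p(b))))))   [R2 at 1]
2. m(c, m(p(g(b, p(p(p(b))))), p(p(b)), b), g(b, p(p(p(p(b))))))  →  m(c, p(g(b, p(p(p(b))))), g(b, p(p(p(p(b))))))   [R2 at 2]
3. m(c, p(g(b, p(p(p(b))))), g(b, p(p(p(p(b))))))  →  m(c, p(p(b)), g(b, p(p(p(p(b))))))   [R3 at 2.1]
4. m(c, p(p(b)), g(b, p(p(p(p(b))))))  →  c   [R2 at ε]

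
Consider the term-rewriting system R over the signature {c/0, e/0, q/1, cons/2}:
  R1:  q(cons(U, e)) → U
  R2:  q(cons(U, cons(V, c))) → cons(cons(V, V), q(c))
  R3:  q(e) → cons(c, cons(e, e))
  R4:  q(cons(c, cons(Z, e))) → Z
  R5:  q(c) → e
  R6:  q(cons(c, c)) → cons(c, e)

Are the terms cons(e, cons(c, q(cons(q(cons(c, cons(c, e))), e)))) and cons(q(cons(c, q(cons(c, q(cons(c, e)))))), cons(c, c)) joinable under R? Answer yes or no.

no — NF(t₁) = cons(e, cons(c, c)), NF(t₂) = cons(c, cons(c, c))

Reduce t₁ = cons(e, cons(c, q(cons(q(cons(c, cons(c, e))), e)))):
1. cons(e, cons(c, q(cons(q(cons(c, cons(c, e))), e))))  →  cons(e, cons(c, q(cons(c, cons(c, e)))))   [R1 at 2.2]
2. cons(e, cons(c, q(cons(c, cons(c, e)))))  →  cons(e, cons(c, c))   [R4 at 2.2]

Reduce t₂ = cons(q(cons(c, q(cons(c, q(cons(c, e)))))), cons(c, c)):
1. cons(q(cons(c, q(cons(c, q(cons(c, e)))))), cons(c, c))  →  cons(q(cons(c, q(cons(c, c)))), cons(c, c))   [R1 at 1.1.2.1.2]
2. cons(q(cons(c, q(cons(c, c)))), cons(c, c))  →  cons(q(cons(c, cons(c, e))), cons(c, c))   [R6 at 1.1.2]
3. cons(q(cons(c, cons(c, e))), cons(c, c))  →  cons(c, cons(c, c))   [R4 at 1]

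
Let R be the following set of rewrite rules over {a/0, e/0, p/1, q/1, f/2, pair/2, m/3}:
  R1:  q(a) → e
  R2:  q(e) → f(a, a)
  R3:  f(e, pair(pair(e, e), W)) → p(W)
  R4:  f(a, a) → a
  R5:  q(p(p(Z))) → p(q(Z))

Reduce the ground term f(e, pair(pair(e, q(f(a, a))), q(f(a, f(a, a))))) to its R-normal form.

p(e)

1. f(e, pair(pair(e, q(f(a, a))), q(f(a, f(a, a)))))  →  f(e, pair(pair(e, q(a)), q(f(a, f(a, a)))))   [R4 at 2.1.2.1]
2. f(e, pair(pair(e, q(a)), q(f(a, f(a, a)))))  →  f(e, pair(pair(e, e), q(f(a, f(a, a)))))   [R1 at 2.1.2]
3. f(e, pair(pair(e, e), q(f(a, f(a, a)))))  →  p(q(f(a, f(a, a))))   [R3 at ε]
4. p(q(f(a, f(a, a))))  →  p(q(f(a, a)))   [R4 at 1.1.2]
5. p(q(f(a, a)))  →  p(q(a))   [R4 at 1.1]
6. p(q(a))  →  p(e)   [R1 at 1]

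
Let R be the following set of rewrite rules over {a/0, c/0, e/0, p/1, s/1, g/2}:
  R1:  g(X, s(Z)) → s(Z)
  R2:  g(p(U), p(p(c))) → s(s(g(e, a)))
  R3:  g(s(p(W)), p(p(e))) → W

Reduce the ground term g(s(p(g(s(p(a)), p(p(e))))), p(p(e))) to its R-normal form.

a

1. g(s(p(g(s(p(a)), p(p(e))))), p(p(e)))  →  g(s(p(a)), p(p(e)))   [R3 at ε]
2. g(s(p(a)), p(p(e)))  →  a   [R3 at ε]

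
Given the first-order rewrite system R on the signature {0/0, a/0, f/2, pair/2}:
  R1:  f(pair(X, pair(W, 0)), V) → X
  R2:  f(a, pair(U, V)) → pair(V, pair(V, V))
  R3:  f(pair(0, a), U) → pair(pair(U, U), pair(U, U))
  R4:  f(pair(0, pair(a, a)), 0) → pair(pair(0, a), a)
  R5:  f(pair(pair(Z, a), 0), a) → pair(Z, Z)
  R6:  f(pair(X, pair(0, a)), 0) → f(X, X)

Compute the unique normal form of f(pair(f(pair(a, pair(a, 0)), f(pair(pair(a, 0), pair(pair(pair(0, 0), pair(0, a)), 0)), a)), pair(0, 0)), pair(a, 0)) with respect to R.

1. f(pair(f(pair(a, pair(a, 0)), f(pair(pair(a, 0), pair(pair(pair(0, 0), pair(0, a)), 0)), a)), pair(0, 0)), pair(a, 0))  →  f(pair(a, pair(a, 0)), f(pair(pair(a, 0), pair(pair(pair(0, 0), pair(0, a)), 0)), a))   [R1 at ε]
2. f(pair(a, pair(a, 0)), f(pair(pair(a, 0), pair(pair(pair(0, 0), pair(0, a)), 0)), a))  →  a   [R1 at ε]

a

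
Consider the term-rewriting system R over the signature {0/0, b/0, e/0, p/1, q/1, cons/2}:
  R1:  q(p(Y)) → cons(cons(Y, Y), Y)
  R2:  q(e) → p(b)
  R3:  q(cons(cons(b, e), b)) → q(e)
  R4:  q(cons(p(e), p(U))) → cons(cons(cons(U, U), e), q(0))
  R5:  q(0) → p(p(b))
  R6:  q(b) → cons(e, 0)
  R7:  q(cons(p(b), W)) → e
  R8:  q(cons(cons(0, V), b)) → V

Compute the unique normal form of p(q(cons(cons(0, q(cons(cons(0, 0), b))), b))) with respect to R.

1. p(q(cons(cons(0, q(cons(cons(0, 0), b))), b)))  →  p(q(cons(cons(0, 0), b)))   [R8 at 1]
2. p(q(cons(cons(0, 0), b)))  →  p(0)   [R8 at 1]

p(0)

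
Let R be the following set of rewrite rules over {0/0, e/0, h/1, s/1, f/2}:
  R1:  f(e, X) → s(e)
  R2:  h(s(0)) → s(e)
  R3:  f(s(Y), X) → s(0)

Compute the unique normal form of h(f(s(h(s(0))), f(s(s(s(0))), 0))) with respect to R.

1. h(f(s(h(s(0))), f(s(s(s(0))), 0)))  →  h(s(0))   [R3 at 1]
2. h(s(0))  →  s(e)   [R2 at ε]

s(e)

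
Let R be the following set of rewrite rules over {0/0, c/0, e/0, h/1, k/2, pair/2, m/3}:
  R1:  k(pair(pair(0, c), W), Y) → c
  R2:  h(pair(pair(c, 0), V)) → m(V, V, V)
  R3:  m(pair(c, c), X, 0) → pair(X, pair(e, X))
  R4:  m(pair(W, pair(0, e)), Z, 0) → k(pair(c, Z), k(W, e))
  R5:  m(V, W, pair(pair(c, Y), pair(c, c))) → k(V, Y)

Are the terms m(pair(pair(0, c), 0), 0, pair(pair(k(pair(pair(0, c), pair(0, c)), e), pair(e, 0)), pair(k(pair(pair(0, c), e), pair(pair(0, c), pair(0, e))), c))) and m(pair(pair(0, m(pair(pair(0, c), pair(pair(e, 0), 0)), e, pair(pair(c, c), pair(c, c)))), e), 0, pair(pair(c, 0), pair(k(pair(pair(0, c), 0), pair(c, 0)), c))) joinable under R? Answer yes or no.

Reduce t₁ = m(pair(pair(0, c), 0), 0, pair(pair(k(pair(pair(0, c), pair(0, c)), e), pair(e, 0)), pair(k(pair(pair(0, c), e), pair(pair(0, c), pair(0, e))), c))):
1. m(pair(pair(0, c), 0), 0, pair(pair(k(pair(pair(0, c), pair(0, c)), e), pair(e, 0)), pair(k(pair(pair(0, c), e), pair(pair(0, c), pair(0, e))), c)))  →  m(pair(pair(0, c), 0), 0, pair(pair(c, pair(e, 0)), pair(k(pair(pair(0, c), e), pair(pair(0, c), pair(0, e))), c)))   [R1 at 3.1.1]
2. m(pair(pair(0, c), 0), 0, pair(pair(c, pair(e, 0)), pair(k(pair(pair(0, c), e), pair(pair(0, c), pair(0, e))), c)))  →  m(pair(pair(0, c), 0), 0, pair(pair(c, pair(e, 0)), pair(c, c)))   [R1 at 3.2.1]
3. m(pair(pair(0, c), 0), 0, pair(pair(c, pair(e, 0)), pair(c, c)))  →  k(pair(pair(0, c), 0), pair(e, 0))   [R5 at ε]
4. k(pair(pair(0, c), 0), pair(e, 0))  →  c   [R1 at ε]

Reduce t₂ = m(pair(pair(0, m(pair(pair(0, c), pair(pair(e, 0), 0)), e, pair(pair(c, c), pair(c, c)))), e), 0, pair(pair(c, 0), pair(k(pair(pair(0, c), 0), pair(c, 0)), c))):
1. m(pair(pair(0, m(pair(pair(0, c), pair(pair(e, 0), 0)), e, pair(pair(c, c), pair(c, c)))), e), 0, pair(pair(c, 0), pair(k(pair(pair(0, c), 0), pair(c, 0)), c)))  →  m(pair(pair(0, k(pair(pair(0, c), pair(pair(e, 0), 0)), c)), e), 0, pair(pair(c, 0), pair(k(pair(pair(0, c), 0), pair(c, 0)), c)))   [R5 at 1.1.2]
2. m(pair(pair(0, k(pair(pair(0, c), pair(pair(e, 0), 0)), c)), e), 0, pair(pair(c, 0), pair(k(pair(pair(0, c), 0), pair(c, 0)), c)))  →  m(pair(pair(0, c), e), 0, pair(pair(c, 0), pair(k(pair(pair(0, c), 0), pair(c, 0)), c)))   [R1 at 1.1.2]
3. m(pair(pair(0, c), e), 0, pair(pair(c, 0), pair(k(pair(pair(0, c), 0), pair(c, 0)), c)))  →  m(pair(pair(0, c), e), 0, pair(pair(c, 0), pair(c, c)))   [R1 at 3.2.1]
4. m(pair(pair(0, c), e), 0, pair(pair(c, 0), pair(c, c)))  →  k(pair(pair(0, c), e), 0)   [R5 at ε]
5. k(pair(pair(0, c), e), 0)  →  c   [R1 at ε]

yes — NF(t₁) = c, NF(t₂) = c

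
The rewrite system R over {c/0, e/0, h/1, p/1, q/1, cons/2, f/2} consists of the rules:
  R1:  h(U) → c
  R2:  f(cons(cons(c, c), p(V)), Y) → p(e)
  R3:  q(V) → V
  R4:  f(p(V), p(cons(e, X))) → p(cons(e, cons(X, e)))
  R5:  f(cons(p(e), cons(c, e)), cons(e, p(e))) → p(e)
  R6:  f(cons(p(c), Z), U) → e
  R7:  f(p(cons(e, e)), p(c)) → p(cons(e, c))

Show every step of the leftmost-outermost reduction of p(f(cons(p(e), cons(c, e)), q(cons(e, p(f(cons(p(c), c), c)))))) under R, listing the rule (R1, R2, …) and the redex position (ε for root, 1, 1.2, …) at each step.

1. p(f(cons(p(e), cons(c, e)), q(cons(e, p(f(cons(p(c), c), c))))))  →  p(f(cons(p(e), cons(c, e)), cons(e, p(f(cons(p(c), c), c)))))   [R3 at 1.2]
2. p(f(cons(p(e), cons(c, e)), cons(e, p(f(cons(p(c), c), c)))))  →  p(f(cons(p(e), cons(c, e)), cons(e, p(e))))   [R6 at 1.2.2.1]
3. p(f(cons(p(e), cons(c, e)), cons(e, p(e))))  →  p(p(e))   [R5 at 1]

p(p(e))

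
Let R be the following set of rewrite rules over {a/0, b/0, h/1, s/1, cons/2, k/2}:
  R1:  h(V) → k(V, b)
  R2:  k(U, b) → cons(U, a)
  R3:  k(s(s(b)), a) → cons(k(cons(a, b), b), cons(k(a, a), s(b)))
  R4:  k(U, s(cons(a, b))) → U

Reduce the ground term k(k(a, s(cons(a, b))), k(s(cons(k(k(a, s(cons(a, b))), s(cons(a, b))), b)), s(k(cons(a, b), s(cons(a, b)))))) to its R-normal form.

a

1. k(k(a, s(cons(a, b))), k(s(cons(k(k(a, s(cons(a, b))), s(cons(a, b))), b)), s(k(cons(a, b), s(cons(a, b))))))  →  k(a, k(s(cons(k(k(a, s(cons(a, b))), s(cons(a, b))), b)), s(k(cons(a, b), s(cons(a, b))))))   [R4 at 1]
2. k(a, k(s(cons(k(k(a, s(cons(a, b))), s(cons(a, b))), b)), s(k(cons(a, b), s(cons(a, b))))))  →  k(a, k(s(cons(k(a, s(cons(a, b))), b)), s(k(cons(a, b), s(cons(a, b))))))   [R4 at 2.1.1.1]
3. k(a, k(s(cons(k(a, s(cons(a, b))), b)), s(k(cons(a, b), s(cons(a, b))))))  →  k(a, k(s(cons(a, b)), s(k(cons(a, b), s(cons(a, b))))))   [R4 at 2.1.1.1]
4. k(a, k(s(cons(a, b)), s(k(cons(a, b), s(cons(a, b))))))  →  k(a, k(s(cons(a, b)), s(cons(a, b))))   [R4 at 2.2.1]
5. k(a, k(s(cons(a, b)), s(cons(a, b))))  →  k(a, s(cons(a, b)))   [R4 at 2]
6. k(a, s(cons(a, b)))  →  a   [R4 at ε]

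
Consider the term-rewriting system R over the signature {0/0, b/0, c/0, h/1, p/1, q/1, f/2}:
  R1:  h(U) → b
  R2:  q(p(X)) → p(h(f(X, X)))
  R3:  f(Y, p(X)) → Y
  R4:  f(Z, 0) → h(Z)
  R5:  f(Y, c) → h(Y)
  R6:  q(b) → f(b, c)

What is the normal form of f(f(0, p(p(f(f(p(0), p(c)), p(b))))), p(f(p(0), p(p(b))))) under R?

0

1. f(f(0, p(p(f(f(p(0), p(c)), p(b))))), p(f(p(0), p(p(b)))))  →  f(0, p(p(f(f(p(0), p(c)), p(b)))))   [R3 at ε]
2. f(0, p(p(f(f(p(0), p(c)), p(b)))))  →  0   [R3 at ε]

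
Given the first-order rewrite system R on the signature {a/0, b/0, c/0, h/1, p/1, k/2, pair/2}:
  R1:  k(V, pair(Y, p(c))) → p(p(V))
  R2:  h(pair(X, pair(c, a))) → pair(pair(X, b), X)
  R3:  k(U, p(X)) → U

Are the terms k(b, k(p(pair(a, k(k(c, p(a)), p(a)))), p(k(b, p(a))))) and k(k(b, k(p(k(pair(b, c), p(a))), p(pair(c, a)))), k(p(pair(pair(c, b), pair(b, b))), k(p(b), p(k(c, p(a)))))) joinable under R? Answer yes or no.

Reduce t₁ = k(b, k(p(pair(a, k(k(c, p(a)), p(a)))), p(k(b, p(a))))):
1. k(b, k(p(pair(a, k(k(c, p(a)), p(a)))), p(k(b, p(a)))))  →  k(b, p(pair(a, k(k(c, p(a)), p(a)))))   [R3 at 2]
2. k(b, p(pair(a, k(k(c, p(a)), p(a)))))  →  b   [R3 at ε]

Reduce t₂ = k(k(b, k(p(k(pair(b, c), p(a))), p(pair(c, a)))), k(p(pair(pair(c, b), pair(b, b))), k(p(b), p(k(c, p(a)))))):
1. k(k(b, k(p(k(pair(b, c), p(a))), p(pair(c, a)))), k(p(pair(pair(c, b), pair(b, b))), k(p(b), p(k(c, p(a))))))  →  k(k(b, p(k(pair(b, c), p(a)))), k(p(pair(pair(c, b), pair(b, b))), k(p(b), p(k(c, p(a))))))   [R3 at 1.2]
2. k(k(b, p(k(pair(b, c), p(a)))), k(p(pair(pair(c, b), pair(b, b))), k(p(b), p(k(c, p(a))))))  →  k(b, k(p(pair(pair(c, b), pair(b, b))), k(p(b), p(k(c, p(a))))))   [R3 at 1]
3. k(b, k(p(pair(pair(c, b), pair(b, b))), k(p(b), p(k(c, p(a))))))  →  k(b, k(p(pair(pair(c, b), pair(b, b))), p(b)))   [R3 at 2.2]
4. k(b, k(p(pair(pair(c, b), pair(b, b))), p(b)))  →  k(b, p(pair(pair(c, b), pair(b, b))))   [R3 at 2]
5. k(b, p(pair(pair(c, b), pair(b, b))))  →  b   [R3 at ε]

yes — NF(t₁) = b, NF(t₂) = b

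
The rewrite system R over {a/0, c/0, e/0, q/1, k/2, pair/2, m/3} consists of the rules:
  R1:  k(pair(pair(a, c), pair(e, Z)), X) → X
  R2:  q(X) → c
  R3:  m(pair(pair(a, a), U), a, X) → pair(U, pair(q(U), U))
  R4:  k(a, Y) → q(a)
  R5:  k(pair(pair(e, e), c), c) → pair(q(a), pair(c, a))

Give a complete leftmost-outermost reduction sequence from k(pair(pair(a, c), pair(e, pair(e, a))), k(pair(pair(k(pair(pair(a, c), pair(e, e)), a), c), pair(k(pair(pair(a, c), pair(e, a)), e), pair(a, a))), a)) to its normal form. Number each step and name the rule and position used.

1. k(pair(pair(a, c), pair(e, pair(e, a))), k(pair(pair(k(pair(pair(a, c), pair(e, e)), a), c), pair(k(pair(pair(a, c), pair(e, a)), e), pair(a, a))), a))  →  k(pair(pair(k(pair(pair(a, c), pair(e, e)), a), c), pair(k(pair(pair(a, c), pair(e, a)), e), pair(a, a))), a)   [R1 at ε]
2. k(pair(pair(k(pair(pair(a, c), pair(e, e)), a), c), pair(k(pair(pair(a, c), pair(e, a)), e), pair(a, a))), a)  →  k(pair(pair(a, c), pair(k(pair(pair(a, c), pair(e, a)), e), pair(a, a))), a)   [R1 at 1.1.1]
3. k(pair(pair(a, c), pair(k(pair(pair(a, c), pair(e, a)), e), pair(a, a))), a)  →  k(pair(pair(a, c), pair(e, pair(a, a))), a)   [R1 at 1.2.1]
4. k(pair(pair(a, c), pair(e, pair(a, a))), a)  →  a   [R1 at ε]

a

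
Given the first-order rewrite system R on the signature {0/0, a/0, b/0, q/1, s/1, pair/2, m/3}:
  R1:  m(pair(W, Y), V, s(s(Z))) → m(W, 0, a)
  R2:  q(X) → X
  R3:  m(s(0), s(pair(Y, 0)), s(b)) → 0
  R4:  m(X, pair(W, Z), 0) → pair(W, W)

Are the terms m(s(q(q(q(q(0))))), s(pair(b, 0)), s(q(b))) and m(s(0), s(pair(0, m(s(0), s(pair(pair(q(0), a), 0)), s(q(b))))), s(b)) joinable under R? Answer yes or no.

Reduce t₁ = m(s(q(q(q(q(0))))), s(pair(b, 0)), s(q(b))):
1. m(s(q(q(q(q(0))))), s(pair(b, 0)), s(q(b)))  →  m(s(q(q(q(0)))), s(pair(b, 0)), s(q(b)))   [R2 at 1.1]
2. m(s(q(q(q(0)))), s(pair(b, 0)), s(q(b)))  →  m(s(q(q(0))), s(pair(b, 0)), s(q(b)))   [R2 at 1.1]
3. m(s(q(q(0))), s(pair(b, 0)), s(q(b)))  →  m(s(q(0)), s(pair(b, 0)), s(q(b)))   [R2 at 1.1]
4. m(s(q(0)), s(pair(b, 0)), s(q(b)))  →  m(s(0), s(pair(b, 0)), s(q(b)))   [R2 at 1.1]
5. m(s(0), s(pair(b, 0)), s(q(b)))  →  m(s(0), s(pair(b, 0)), s(b))   [R2 at 3.1]
6. m(s(0), s(pair(b, 0)), s(b))  →  0   [R3 at ε]

Reduce t₂ = m(s(0), s(pair(0, m(s(0), s(pair(pair(q(0), a), 0)), s(q(b))))), s(b)):
1. m(s(0), s(pair(0, m(s(0), s(pair(pair(q(0), a), 0)), s(q(b))))), s(b))  →  m(s(0), s(pair(0, m(s(0), s(pair(pair(0, a), 0)), s(q(b))))), s(b))   [R2 at 2.1.2.2.1.1.1]
2. m(s(0), s(pair(0, m(s(0), s(pair(pair(0, a), 0)), s(q(b))))), s(b))  →  m(s(0), s(pair(0, m(s(0), s(pair(pair(0, a), 0)), s(b)))), s(b))   [R2 at 2.1.2.3.1]
3. m(s(0), s(pair(0, m(s(0), s(pair(pair(0, a), 0)), s(b)))), s(b))  →  m(s(0), s(pair(0, 0)), s(b))   [R3 at 2.1.2]
4. m(s(0), s(pair(0, 0)), s(b))  →  0   [R3 at ε]

yes — NF(t₁) = 0, NF(t₂) = 0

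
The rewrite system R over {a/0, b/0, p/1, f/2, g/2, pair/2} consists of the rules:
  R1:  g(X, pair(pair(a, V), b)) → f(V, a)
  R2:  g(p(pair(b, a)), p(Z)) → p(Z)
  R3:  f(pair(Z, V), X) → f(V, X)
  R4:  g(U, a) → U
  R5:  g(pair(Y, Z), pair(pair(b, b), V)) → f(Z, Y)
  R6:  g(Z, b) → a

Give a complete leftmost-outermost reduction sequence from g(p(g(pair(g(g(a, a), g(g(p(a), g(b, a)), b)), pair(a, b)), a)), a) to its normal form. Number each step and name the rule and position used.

p(pair(a, pair(a, b)))

1. g(p(g(pair(g(g(a, a), g(g(p(a), g(b, a)), b)), pair(a, b)), a)), a)  →  p(g(pair(g(g(a, a), g(g(p(a), g(b, a)), b)), pair(a, b)), a))   [R4 at ε]
2. p(g(pair(g(g(a, a), g(g(p(a), g(b, a)), b)), pair(a, b)), a))  →  p(pair(g(g(a, a), g(g(p(a), g(b, a)), b)), pair(a, b)))   [R4 at 1]
3. p(pair(g(g(a, a), g(g(p(a), g(b, a)), b)), pair(a, b)))  →  p(pair(g(a, g(g(p(a), g(b, a)), b)), pair(a, b)))   [R4 at 1.1.1]
4. p(pair(g(a, g(g(p(a), g(b, a)), b)), pair(a, b)))  →  p(pair(g(a, a), pair(a, b)))   [R6 at 1.1.2]
5. p(pair(g(a, a), pair(a, b)))  →  p(pair(a, pair(a, b)))   [R4 at 1.1]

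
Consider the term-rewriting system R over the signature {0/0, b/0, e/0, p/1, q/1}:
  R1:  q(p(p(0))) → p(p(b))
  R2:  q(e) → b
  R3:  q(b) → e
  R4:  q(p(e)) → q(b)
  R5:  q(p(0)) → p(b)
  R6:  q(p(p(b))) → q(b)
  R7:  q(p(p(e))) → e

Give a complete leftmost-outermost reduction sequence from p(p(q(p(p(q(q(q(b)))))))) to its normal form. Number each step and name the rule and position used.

p(p(e))

1. p(p(q(p(p(q(q(q(b))))))))  →  p(p(q(p(p(q(q(e)))))))   [R3 at 1.1.1.1.1.1.1]
2. p(p(q(p(p(q(q(e)))))))  →  p(p(q(p(p(q(b))))))   [R2 at 1.1.1.1.1.1]
3. p(p(q(p(p(q(b))))))  →  p(p(q(p(p(e)))))   [R3 at 1.1.1.1.1]
4. p(p(q(p(p(e)))))  →  p(p(e))   [R7 at 1.1]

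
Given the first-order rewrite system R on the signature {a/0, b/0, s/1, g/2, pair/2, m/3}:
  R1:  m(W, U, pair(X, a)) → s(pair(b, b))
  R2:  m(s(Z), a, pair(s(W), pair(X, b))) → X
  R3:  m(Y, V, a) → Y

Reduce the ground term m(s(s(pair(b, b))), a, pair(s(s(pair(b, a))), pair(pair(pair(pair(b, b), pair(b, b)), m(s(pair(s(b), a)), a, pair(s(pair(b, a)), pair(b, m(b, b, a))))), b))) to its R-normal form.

1. m(s(s(pair(b, b))), a, pair(s(s(pair(b, a))), pair(pair(pair(pair(b, b), pair(b, b)), m(s(pair(s(b), a)), a, pair(s(pair(b, a)), pair(b, m(b, b, a))))), b)))  →  pair(pair(pair(b, b), pair(b, b)), m(s(pair(s(b), a)), a, pair(s(pair(b, a)), pair(b, m(b, b, a)))))   [R2 at ε]
2. pair(pair(pair(b, b), pair(b, b)), m(s(pair(s(b), a)), a, pair(s(pair(b, a)), pair(b, m(b, b, a)))))  →  pair(pair(pair(b, b), pair(b, b)), m(s(pair(s(b), a)), a, pair(s(pair(b, a)), pair(b, b))))   [R3 at 2.3.2.2]
3. pair(pair(pair(b, b), pair(b, b)), m(s(pair(s(b), a)), a, pair(s(pair(b, a)), pair(b, b))))  →  pair(pair(pair(b, b), pair(b, b)), b)   [R2 at 2]

pair(pair(pair(b, b), pair(b, b)), b)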